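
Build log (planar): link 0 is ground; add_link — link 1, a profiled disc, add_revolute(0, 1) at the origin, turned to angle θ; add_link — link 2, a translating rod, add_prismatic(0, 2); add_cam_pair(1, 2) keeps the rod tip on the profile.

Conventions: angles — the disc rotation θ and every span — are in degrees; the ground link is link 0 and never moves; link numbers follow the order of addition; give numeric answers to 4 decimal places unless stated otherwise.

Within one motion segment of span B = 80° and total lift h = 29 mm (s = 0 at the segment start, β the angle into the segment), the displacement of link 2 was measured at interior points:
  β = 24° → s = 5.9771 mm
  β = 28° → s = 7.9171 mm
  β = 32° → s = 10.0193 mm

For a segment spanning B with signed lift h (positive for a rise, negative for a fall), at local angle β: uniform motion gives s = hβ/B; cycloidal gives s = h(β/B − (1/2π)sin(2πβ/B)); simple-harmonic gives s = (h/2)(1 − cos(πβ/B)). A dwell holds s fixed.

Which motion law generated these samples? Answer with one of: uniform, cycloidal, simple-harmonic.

candidates at β/B = r: uniform s = h·r (linear in β); cycloidal s = h·(r − sin(2πr)/(2π)); simple-harmonic s = (h/2)(1 − cos(πr))
β=24°: printed 5.9771 | uniform 8.7000, cycloidal 4.3104, simple-harmonic 5.9771
β=28°: printed 7.9171 | uniform 10.1500, cycloidal 6.4160, simple-harmonic 7.9171
β=32°: printed 10.0193 | uniform 11.6000, cycloidal 8.8871, simple-harmonic 10.0193
only one law matches every sample → simple-harmonic

simple-harmonic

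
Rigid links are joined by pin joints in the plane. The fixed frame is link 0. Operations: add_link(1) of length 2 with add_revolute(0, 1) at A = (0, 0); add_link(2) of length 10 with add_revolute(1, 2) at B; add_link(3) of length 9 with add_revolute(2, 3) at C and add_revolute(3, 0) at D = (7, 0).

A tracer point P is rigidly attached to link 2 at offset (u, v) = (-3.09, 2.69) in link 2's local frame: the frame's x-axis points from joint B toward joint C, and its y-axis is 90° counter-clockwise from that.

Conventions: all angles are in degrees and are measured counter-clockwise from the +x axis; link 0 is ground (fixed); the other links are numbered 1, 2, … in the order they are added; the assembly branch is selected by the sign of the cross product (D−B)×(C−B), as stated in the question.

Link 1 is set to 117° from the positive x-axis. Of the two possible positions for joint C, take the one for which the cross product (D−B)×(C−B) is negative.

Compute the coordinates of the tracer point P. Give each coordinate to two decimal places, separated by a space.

A=(0,0), D=(7.00,0)
B = A + 2.00·(cos117°, sin117°) = (-0.9080, 1.7820)
|BD| = 8.1063
circle(B,10.00) ∩ circle(D,9.00): a=5.2251, h=8.5263
  candidates: C₊=(6.0636,8.9512) cross=69.117; C₋=(2.3149,-7.6844) cross=-69.117
  branch - wants cross < 0 → take C=(2.3149,-7.6844) (cross=-69.117)
ex = (C−B)/|BC| = (0.3223,-0.9466); ey = (0.9466,0.3223)
P = B + -3.09·ex + 2.69·ey = (0.6426,5.5741)

0.64 5.57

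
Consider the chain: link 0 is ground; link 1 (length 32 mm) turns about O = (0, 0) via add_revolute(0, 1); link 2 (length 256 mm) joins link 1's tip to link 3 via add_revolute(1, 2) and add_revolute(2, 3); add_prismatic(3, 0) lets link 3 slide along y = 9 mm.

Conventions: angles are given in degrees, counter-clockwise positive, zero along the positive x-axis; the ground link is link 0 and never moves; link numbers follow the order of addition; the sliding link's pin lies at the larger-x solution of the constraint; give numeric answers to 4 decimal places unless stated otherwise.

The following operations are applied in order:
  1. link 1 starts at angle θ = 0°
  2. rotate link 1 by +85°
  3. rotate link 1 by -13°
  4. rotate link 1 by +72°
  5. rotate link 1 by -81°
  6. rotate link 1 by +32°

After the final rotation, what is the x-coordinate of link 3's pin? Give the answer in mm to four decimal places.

geometry: r = 32 mm, L = 256 mm, e = 9 mm; θ starts at 0°
rotate link 1 by +85°: θ ← 0° +85° = 85°
rotate link 1 by -13°: θ ← 85° -13° = 72°
rotate link 1 by +72°: θ ← 72° +72° = 144°
rotate link 1 by -81°: θ ← 144° -81° = 63°
rotate link 1 by +32°: θ ← 63° +32° = 95°
crank pin P = (r cos θ, r sin θ) = (-2.788984, 31.878230)
h = r sin θ − e = 31.878230 − 9 = 22.878230
x = r cos θ + √(L² − h²) = -2.788984 + 254.975659 = 252.186675

252.1867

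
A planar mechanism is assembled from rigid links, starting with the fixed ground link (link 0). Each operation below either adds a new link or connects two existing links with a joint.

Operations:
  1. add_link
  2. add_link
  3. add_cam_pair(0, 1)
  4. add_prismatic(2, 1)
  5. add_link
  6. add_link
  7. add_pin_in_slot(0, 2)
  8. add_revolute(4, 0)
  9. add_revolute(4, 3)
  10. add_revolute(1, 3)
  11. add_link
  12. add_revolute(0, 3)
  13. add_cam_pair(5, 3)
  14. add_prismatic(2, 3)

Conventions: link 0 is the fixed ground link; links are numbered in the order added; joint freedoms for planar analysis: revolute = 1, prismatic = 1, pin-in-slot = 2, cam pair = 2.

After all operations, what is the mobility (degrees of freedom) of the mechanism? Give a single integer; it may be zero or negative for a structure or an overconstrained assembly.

(L,J1,J2)=(1,0,0); link0 fixed
link1: (2,0,0)
link2: (3,0,0)
C 0-1 [J2]: (3,0,1)
P 2-1 [J1]: (3,1,1)
link3: (4,1,1)
link4: (5,1,1)
PS 0-2 [J2]: (5,1,2)
R 4-0 [J1]: (5,2,2)
R 4-3 [J1]: (5,3,2)
R 1-3 [J1]: (5,4,2)
link5: (6,4,2)
R 0-3 [J1]: (6,5,2)
C 5-3 [J2]: (6,5,3)
P 2-3 [J1]: (6,6,3)
Grübler: 3·5 − 2·6 − 3 = 0

M = 0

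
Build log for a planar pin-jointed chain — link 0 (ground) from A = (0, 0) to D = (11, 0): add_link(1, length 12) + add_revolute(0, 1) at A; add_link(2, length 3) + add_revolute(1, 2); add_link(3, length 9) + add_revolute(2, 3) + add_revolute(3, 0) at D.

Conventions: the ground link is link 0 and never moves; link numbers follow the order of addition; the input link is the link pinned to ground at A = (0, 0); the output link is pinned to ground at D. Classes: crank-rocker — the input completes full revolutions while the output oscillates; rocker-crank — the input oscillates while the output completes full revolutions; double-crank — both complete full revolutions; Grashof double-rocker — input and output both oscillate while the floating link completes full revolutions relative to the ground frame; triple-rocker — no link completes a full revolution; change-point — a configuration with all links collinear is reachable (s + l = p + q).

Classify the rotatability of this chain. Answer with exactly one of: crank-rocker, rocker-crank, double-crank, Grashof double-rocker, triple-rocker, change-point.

lengths: ground=11, input=12, coupler=3, output=9
sorted: s=3 (shortest), l=12 (longest), p+q=20
s + l = 15 vs p + q = 20
s + l < p + q (Grashof) with shortest = coupler link → Grashof double-rocker

Grashof double-rocker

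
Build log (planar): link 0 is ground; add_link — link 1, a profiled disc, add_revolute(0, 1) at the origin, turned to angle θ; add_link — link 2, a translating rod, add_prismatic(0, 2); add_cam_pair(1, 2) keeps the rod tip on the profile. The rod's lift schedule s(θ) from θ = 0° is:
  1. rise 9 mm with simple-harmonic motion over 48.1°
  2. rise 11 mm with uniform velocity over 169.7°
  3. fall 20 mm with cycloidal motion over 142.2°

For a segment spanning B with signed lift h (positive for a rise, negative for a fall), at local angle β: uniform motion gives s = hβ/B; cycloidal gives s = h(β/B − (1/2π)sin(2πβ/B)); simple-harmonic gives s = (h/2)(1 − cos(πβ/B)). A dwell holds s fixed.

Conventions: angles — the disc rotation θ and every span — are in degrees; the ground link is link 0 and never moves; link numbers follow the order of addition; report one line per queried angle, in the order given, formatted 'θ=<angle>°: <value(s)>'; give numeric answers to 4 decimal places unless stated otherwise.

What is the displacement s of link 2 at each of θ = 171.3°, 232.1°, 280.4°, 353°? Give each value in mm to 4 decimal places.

seg 1 [0°–48.1°] simple-harmonic, h=9: full span → s += 9 → s = 9.0000
seg 2 [48.1°–217.8°] uniform, h=11: θ=171.3° here. β=123.2, B=169.7. 11·123.2/169.7 = 7.9859 → s = 16.9859
seg 2 [48.1°–217.8°] uniform, h=11: full span → s += 11 → s = 20.0000
seg 3 [217.8°–360°] cycloidal, h=-20: θ=232.1° here. β=14.3, B=142.2. -20·(0.1006 − sin(2π·0.1006)/(2π)) = -0.1312 → s = 19.8688
seg 3 [217.8°–360°] cycloidal, h=-20: θ=280.4° here. β=62.6, B=142.2. -20·(0.4402 − sin(2π·0.4402)/(2π)) = -7.6369 → s = 12.3631
seg 3 [217.8°–360°] cycloidal, h=-20: θ=353° here. β=135.2, B=142.2. -20·(0.9508 − sin(2π·0.9508)/(2π)) = -19.9844 → s = 0.0156

θ=171.3°: 16.9859
θ=232.1°: 19.8688
θ=280.4°: 12.3631
θ=353°: 0.0156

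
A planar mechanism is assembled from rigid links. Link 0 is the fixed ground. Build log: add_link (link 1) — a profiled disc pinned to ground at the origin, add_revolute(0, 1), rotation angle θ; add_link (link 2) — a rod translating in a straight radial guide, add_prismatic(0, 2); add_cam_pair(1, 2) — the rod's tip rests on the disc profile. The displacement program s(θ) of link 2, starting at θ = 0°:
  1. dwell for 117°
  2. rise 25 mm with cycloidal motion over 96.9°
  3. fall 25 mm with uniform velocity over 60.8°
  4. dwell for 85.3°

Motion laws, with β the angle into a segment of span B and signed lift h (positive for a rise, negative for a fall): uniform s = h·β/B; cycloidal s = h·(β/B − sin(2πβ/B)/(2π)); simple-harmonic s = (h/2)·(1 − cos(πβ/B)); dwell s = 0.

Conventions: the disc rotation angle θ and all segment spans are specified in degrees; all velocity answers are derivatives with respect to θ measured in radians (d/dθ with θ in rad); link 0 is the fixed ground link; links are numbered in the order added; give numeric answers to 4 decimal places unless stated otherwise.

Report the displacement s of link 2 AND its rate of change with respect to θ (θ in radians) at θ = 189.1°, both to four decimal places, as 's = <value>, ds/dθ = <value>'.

seg 1 [0°–117°] dwell: s stays 0.0000
seg 2 [117°–213.9°] cycloidal, h=25: θ=189.1° here. β=72.1, B=96.9. 25·(0.7441 − sin(2π·0.7441)/(2π)) = 22.5778 → s = 22.5778
velocity in seg [117°–213.9°] (cycloidal), θ in radians: β = 72.1° = 1.2584 rad, B = 96.9° = 1.6912 rad; ds/dθ = (h/B)(1 − cos(2πβ/B)) = (25/1.6912)(1 − cos(2π·0.7441)) = 15.333206 mm/rad

s = 22.5778, ds/dθ = 15.3332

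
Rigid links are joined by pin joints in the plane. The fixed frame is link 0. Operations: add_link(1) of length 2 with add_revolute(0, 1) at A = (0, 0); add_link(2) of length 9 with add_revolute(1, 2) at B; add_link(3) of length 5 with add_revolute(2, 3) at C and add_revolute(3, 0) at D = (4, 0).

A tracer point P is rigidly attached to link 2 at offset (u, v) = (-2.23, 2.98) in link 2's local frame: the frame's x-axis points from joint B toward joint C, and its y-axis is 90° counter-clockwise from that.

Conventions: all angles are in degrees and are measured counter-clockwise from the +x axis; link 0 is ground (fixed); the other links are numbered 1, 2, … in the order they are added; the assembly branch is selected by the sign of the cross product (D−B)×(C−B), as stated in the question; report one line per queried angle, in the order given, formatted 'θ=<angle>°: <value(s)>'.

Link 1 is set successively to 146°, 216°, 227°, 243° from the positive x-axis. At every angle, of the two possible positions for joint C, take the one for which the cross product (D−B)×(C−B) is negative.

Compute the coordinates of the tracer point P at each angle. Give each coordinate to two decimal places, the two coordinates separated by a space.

A=(0,0), D=(4.00,0)
θ=146°: B = A + 2.00·(cos146°, sin146°) = (-1.6581, 1.1184)
θ=146°: |BD| = 5.7675
θ=146°: circle(B,9.00) ∩ circle(D,5.00): a=7.7385, h=4.5951
θ=146°:   candidates: C₊=(6.8246,4.1257) cross=26.503; C₋=(5.0425,-4.8901) cross=-26.503
θ=146°:   branch - wants cross < 0 → take C=(5.0425,-4.8901) (cross=-26.503)
θ=146°: ex = (C−B)/|BC| = (0.7445,-0.6676); ey = (0.6676,0.7445)
θ=146°: P = B + -2.23·ex + 2.98·ey = (-1.3289,4.8258)
θ=216°: B = A + 2.00·(cos216°, sin216°) = (-1.6180, -1.1756)
θ=216°: |BD| = 5.7397
θ=216°: circle(B,9.00) ∩ circle(D,5.00): a=7.7482, h=4.5789
θ=216°:   candidates: C₊=(5.0280,4.8932) cross=26.281; C₋=(6.9037,-4.0705) cross=-26.281
θ=216°:   branch - wants cross < 0 → take C=(6.9037,-4.0705) (cross=-26.281)
θ=216°: ex = (C−B)/|BC| = (0.9469,-0.3217); ey = (0.3217,0.9469)
θ=216°: P = B + -2.23·ex + 2.98·ey = (-2.7710,2.3634)
θ=227°: B = A + 2.00·(cos227°, sin227°) = (-1.3640, -1.4627)
θ=227°: |BD| = 5.5599
θ=227°: circle(B,9.00) ∩ circle(D,5.00): a=7.8160, h=4.4620
θ=227°:   candidates: C₊=(5.0028,4.8984) cross=24.808; C₋=(7.3506,-3.7113) cross=-24.808
θ=227°:   branch - wants cross < 0 → take C=(7.3506,-3.7113) (cross=-24.808)
θ=227°: ex = (C−B)/|BC| = (0.9683,-0.2498); ey = (0.2498,0.9683)
θ=227°: P = B + -2.23·ex + 2.98·ey = (-2.7787,1.9799)
θ=243°: B = A + 2.00·(cos243°, sin243°) = (-0.9080, -1.7820)
θ=243°: |BD| = 5.2215
θ=243°: circle(B,9.00) ∩ circle(D,5.00): a=7.9732, h=4.1747
θ=243°:   candidates: C₊=(5.1618,4.8632) cross=21.798; C₋=(8.0113,-2.9849) cross=-21.798
θ=243°:   branch - wants cross < 0 → take C=(8.0113,-2.9849) (cross=-21.798)
θ=243°: ex = (C−B)/|BC| = (0.9910,-0.1337); ey = (0.1337,0.9910)
θ=243°: P = B + -2.23·ex + 2.98·ey = (-2.7197,1.4693)

θ=146°: -1.33 4.83
θ=216°: -2.77 2.36
θ=227°: -2.78 1.98
θ=243°: -2.72 1.47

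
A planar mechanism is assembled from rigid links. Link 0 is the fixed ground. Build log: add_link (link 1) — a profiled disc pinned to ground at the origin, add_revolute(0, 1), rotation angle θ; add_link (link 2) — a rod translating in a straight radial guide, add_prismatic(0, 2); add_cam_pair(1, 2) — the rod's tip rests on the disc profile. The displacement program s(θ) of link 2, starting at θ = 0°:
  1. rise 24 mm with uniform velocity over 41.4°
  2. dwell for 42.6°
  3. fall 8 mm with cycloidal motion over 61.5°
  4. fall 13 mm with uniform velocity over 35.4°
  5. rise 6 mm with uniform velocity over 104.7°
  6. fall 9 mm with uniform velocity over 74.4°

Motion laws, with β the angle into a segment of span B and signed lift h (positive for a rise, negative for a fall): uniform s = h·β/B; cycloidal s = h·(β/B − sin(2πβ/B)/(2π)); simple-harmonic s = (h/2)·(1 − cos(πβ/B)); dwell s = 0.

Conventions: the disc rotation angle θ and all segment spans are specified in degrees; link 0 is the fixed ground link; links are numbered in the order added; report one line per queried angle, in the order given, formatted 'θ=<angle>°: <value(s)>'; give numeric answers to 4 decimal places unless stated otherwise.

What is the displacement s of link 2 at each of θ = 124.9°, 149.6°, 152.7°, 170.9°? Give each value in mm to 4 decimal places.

seg 1 [0°–41.4°] uniform, h=24: full span → s += 24 → s = 24.0000
seg 2 [41.4°–84°] dwell: s stays 24.0000
seg 3 [84°–145.5°] cycloidal, h=-8: θ=124.9° here. β=40.9, B=61.5. -8·(0.6650 − sin(2π·0.6650)/(2π)) = -6.4164 → s = 17.5836
seg 3 [84°–145.5°] cycloidal, h=-8: full span → s += -8 → s = 16.0000
seg 4 [145.5°–180.9°] uniform, h=-13: θ=149.6° here. β=4.1, B=35.4. -13·4.1/35.4 = -1.5056 → s = 14.4944
seg 4 [145.5°–180.9°] uniform, h=-13: θ=152.7° here. β=7.2, B=35.4. -13·7.2/35.4 = -2.6441 → s = 13.3559
seg 4 [145.5°–180.9°] uniform, h=-13: θ=170.9° here. β=25.4, B=35.4. -13·25.4/35.4 = -9.3277 → s = 6.6723

θ=124.9°: 17.5836
θ=149.6°: 14.4944
θ=152.7°: 13.3559
θ=170.9°: 6.6723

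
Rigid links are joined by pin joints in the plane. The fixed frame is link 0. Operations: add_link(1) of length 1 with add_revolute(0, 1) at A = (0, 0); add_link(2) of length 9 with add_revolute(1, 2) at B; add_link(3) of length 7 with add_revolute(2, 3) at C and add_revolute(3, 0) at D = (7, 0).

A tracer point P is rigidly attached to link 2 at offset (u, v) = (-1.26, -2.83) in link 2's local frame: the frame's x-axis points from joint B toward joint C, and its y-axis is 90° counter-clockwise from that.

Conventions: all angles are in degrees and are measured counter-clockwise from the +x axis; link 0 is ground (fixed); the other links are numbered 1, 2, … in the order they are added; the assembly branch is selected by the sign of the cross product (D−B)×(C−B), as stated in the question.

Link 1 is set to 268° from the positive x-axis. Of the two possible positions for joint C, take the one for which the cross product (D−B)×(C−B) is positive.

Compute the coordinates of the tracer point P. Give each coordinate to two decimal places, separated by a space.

A=(0,0), D=(7.00,0)
B = A + 1.00·(cos268°, sin268°) = (-0.0349, -0.9994)
|BD| = 7.1055
circle(B,9.00) ∩ circle(D,7.00): a=5.8045, h=6.8780
  candidates: C₊=(4.7445,6.6267) cross=48.872; C₋=(6.6793,-6.9927) cross=-48.872
  branch + wants cross > 0 → take C=(4.7445,6.6267) (cross=48.872)
ex = (C−B)/|BC| = (0.5310,0.8473); ey = (-0.8473,0.5310)
P = B + -1.26·ex + -2.83·ey = (1.6940,-3.5699)

1.69 -3.57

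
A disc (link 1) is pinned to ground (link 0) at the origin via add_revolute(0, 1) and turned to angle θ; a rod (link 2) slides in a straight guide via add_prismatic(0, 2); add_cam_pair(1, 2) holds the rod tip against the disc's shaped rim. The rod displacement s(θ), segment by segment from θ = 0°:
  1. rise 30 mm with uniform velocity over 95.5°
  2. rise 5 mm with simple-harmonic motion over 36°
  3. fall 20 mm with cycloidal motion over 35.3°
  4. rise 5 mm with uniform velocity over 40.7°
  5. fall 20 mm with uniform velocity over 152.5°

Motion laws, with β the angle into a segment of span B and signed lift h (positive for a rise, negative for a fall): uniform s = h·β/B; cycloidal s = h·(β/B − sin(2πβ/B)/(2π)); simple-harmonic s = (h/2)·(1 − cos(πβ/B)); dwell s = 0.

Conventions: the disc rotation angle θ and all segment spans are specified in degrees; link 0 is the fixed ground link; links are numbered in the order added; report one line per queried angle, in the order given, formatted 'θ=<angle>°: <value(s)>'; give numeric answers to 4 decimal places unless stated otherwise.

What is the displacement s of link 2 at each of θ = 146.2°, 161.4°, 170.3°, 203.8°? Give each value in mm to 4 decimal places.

segment 1 (0° to 95.5°, uniform, h = 30) is passed completely: s = 0.0000 + (30) = 30.0000
segment 2 (95.5° to 131.5°, simple-harmonic, h = 5) is passed completely: s = 30.0000 + (5) = 35.0000
θ = 146.2° falls in segment 3 (131.5° to 166.8°, cycloidal, h = -20): β = 146.2 − 131.5 = 14.7°, B = 35.3°; Δs = -20·(0.4164 − sin(2π·0.4164)/(2π)) = -6.7330; s = 35.0000 − 6.7330 = 28.2670
θ = 161.4° falls in segment 3 (131.5° to 166.8°, cycloidal, h = -20): β = 161.4 − 131.5 = 29.9°, B = 35.3°; Δs = -20·(0.8470 − sin(2π·0.8470)/(2π)) = -19.5502; s = 35.0000 − 19.5502 = 15.4498
segment 3 (131.5° to 166.8°, cycloidal, h = -20) is passed completely: s = 35.0000 + (-20) = 15.0000
θ = 170.3° falls in segment 4 (166.8° to 207.5°, uniform, h = 5): β = 170.3 − 166.8 = 3.5°, B = 40.7°; Δs = 5·3.5/40.7 = 0.4300; s = 15.0000 + 0.4300 = 15.4300
θ = 203.8° falls in segment 4 (166.8° to 207.5°, uniform, h = 5): β = 203.8 − 166.8 = 37°, B = 40.7°; Δs = 5·37/40.7 = 4.5455; s = 15.0000 + 4.5455 = 19.5455

θ=146.2°: 28.2670
θ=161.4°: 15.4498
θ=170.3°: 15.4300
θ=203.8°: 19.5455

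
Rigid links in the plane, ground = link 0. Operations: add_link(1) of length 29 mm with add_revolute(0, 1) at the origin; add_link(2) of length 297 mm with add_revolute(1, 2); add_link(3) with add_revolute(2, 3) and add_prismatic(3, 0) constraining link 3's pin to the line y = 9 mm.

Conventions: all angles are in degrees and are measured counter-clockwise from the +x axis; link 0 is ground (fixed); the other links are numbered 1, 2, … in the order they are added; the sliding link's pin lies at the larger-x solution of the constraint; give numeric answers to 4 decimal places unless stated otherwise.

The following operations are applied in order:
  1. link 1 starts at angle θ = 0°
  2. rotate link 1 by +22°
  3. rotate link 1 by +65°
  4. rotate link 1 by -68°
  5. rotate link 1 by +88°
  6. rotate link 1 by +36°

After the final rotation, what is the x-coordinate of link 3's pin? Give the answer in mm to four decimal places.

geometry: r = 29 mm, L = 297 mm, e = 9 mm; θ starts at 0°
rotate link 1 by +22°: θ ← 0° +22° = 22°
rotate link 1 by +65°: θ ← 22° +65° = 87°
rotate link 1 by -68°: θ ← 87° -68° = 19°
rotate link 1 by +88°: θ ← 19° +88° = 107°
rotate link 1 by +36°: θ ← 107° +36° = 143°
crank pin P = (r cos θ, r sin θ) = (-23.160430, 17.452636)
h = r sin θ − e = 17.452636 − 9 = 8.452636
x = r cos θ + √(L² − h²) = -23.160430 + 296.879694 = 273.719265

273.7193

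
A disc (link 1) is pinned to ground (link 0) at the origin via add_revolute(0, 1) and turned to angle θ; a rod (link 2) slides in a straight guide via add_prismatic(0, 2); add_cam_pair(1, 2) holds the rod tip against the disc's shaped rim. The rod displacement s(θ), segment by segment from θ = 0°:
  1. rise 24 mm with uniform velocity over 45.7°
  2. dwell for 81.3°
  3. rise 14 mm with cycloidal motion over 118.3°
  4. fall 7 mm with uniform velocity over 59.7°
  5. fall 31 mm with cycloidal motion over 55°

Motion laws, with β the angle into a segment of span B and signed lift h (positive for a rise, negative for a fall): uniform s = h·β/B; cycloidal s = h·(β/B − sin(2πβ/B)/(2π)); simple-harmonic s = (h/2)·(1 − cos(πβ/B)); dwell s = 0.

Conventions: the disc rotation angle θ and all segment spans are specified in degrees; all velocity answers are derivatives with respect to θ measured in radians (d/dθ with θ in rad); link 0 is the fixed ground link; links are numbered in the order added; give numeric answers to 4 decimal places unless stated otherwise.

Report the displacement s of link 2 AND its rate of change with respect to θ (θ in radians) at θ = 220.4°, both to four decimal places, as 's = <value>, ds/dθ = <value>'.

segment 1 (0° to 45.7°, uniform, h = 24) is passed completely: s = 0.0000 + (24) = 24.0000
segment 2 (45.7° to 127°, dwell): s unchanged at 24.0000
θ = 220.4° falls in segment 3 (127° to 245.3°, cycloidal, h = 14): β = 220.4 − 127 = 93.4°, B = 118.3°; Δs = 14·(0.7895 − sin(2π·0.7895)/(2π)) = 13.2131; s = 24.0000 + 13.2131 = 37.2131
velocity in seg [127°–245.3°] (cycloidal), θ in radians: β = 93.4° = 1.6301 rad, B = 118.3° = 2.0647 rad; ds/dθ = (h/B)(1 − cos(2πβ/B)) = (14/2.0647)(1 − cos(2π·0.7895)) = 5.114198 mm/rad

s = 37.2131, ds/dθ = 5.1142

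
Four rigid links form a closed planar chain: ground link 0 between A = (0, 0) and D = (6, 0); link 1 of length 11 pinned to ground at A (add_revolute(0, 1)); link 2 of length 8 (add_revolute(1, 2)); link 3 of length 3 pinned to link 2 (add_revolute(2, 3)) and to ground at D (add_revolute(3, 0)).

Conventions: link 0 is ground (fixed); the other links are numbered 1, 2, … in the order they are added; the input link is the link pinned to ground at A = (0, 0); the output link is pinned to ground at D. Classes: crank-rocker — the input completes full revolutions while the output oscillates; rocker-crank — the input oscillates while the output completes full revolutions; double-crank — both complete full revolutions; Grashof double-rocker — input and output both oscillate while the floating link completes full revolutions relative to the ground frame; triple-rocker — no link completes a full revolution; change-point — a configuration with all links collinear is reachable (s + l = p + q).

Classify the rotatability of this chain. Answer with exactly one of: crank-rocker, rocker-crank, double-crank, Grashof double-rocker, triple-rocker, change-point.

lengths: ground=6, input=11, coupler=8, output=3
sorted: s=3 (shortest), l=11 (longest), p+q=14
s + l = 14 vs p + q = 14
s + l = p + q → change-point (collinear configuration reachable)

change-point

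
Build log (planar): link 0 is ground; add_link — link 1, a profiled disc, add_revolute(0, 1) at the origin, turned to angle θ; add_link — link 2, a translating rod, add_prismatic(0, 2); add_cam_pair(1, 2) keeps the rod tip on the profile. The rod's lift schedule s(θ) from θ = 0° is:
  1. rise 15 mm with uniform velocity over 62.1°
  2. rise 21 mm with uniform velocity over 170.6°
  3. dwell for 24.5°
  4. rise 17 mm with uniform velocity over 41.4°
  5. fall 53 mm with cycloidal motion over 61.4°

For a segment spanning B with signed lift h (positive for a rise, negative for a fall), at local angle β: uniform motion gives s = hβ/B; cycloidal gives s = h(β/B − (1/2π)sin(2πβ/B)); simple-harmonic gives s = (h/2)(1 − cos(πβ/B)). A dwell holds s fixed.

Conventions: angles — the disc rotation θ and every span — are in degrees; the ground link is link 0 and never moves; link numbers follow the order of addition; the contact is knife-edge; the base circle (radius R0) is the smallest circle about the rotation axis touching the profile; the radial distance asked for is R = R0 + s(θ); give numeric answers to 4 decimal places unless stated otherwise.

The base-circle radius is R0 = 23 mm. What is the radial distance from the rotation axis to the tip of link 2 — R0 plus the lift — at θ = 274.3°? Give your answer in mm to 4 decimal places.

seg 1 [0°–62.1°] uniform, h=15: full span → s += 15 → s = 15.0000
seg 2 [62.1°–232.7°] uniform, h=21: full span → s += 21 → s = 36.0000
seg 3 [232.7°–257.2°] dwell: s stays 36.0000
seg 4 [257.2°–298.6°] uniform, h=17: θ=274.3° here. β=17.1, B=41.4. 17·17.1/41.4 = 7.0217 → s = 43.0217
R = R0 + s = 23 + 43.0217 = 66.0217

66.0217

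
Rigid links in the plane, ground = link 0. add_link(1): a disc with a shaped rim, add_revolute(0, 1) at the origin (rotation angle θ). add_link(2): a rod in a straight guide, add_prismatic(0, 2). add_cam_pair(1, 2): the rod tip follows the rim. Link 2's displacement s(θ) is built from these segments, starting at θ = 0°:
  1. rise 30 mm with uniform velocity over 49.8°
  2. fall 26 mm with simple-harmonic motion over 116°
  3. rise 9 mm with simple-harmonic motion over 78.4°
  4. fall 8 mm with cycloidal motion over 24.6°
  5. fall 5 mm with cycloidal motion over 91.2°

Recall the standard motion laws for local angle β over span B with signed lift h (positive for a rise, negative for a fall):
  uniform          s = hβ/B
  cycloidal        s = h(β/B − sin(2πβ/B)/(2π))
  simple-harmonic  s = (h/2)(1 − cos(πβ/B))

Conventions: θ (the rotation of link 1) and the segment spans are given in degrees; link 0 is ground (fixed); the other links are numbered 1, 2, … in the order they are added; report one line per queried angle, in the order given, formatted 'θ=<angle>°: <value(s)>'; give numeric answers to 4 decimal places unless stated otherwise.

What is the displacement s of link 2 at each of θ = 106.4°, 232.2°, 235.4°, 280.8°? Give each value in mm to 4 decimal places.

segment 1 (0° to 49.8°, uniform, h = 30) is passed completely: s = 0.0000 + (30) = 30.0000
θ = 106.4° falls in segment 2 (49.8° to 165.8°, simple-harmonic, h = -26): β = 106.4 − 49.8 = 56.6°, B = 116°; Δs = -26/2·(1 − cos(π·0.4879)) = -12.5072; s = 30.0000 − 12.5072 = 17.4928
segment 2 (49.8° to 165.8°, simple-harmonic, h = -26) is passed completely: s = 30.0000 + (-26) = 4.0000
θ = 232.2° falls in segment 3 (165.8° to 244.2°, simple-harmonic, h = 9): β = 232.2 − 165.8 = 66.4°, B = 78.4°; Δs = 9/2·(1 − cos(π·0.8469)) = 8.4897; s = 4.0000 + 8.4897 = 12.4897
θ = 235.4° falls in segment 3 (165.8° to 244.2°, simple-harmonic, h = 9): β = 235.4 − 165.8 = 69.6°, B = 78.4°; Δs = 9/2·(1 − cos(π·0.8878)) = 8.7231; s = 4.0000 + 8.7231 = 12.7231
segment 3 (165.8° to 244.2°, simple-harmonic, h = 9) is passed completely: s = 4.0000 + (9) = 13.0000
segment 4 (244.2° to 268.8°, cycloidal, h = -8) is passed completely: s = 13.0000 + (-8) = 5.0000
θ = 280.8° falls in segment 5 (268.8° to 360°, cycloidal, h = -5): β = 280.8 − 268.8 = 12°, B = 91.2°; Δs = -5·(0.1316 − sin(2π·0.1316)/(2π)) = -0.0724; s = 5.0000 − 0.0724 = 4.9276

θ=106.4°: 17.4928
θ=232.2°: 12.4897
θ=235.4°: 12.7231
θ=280.8°: 4.9276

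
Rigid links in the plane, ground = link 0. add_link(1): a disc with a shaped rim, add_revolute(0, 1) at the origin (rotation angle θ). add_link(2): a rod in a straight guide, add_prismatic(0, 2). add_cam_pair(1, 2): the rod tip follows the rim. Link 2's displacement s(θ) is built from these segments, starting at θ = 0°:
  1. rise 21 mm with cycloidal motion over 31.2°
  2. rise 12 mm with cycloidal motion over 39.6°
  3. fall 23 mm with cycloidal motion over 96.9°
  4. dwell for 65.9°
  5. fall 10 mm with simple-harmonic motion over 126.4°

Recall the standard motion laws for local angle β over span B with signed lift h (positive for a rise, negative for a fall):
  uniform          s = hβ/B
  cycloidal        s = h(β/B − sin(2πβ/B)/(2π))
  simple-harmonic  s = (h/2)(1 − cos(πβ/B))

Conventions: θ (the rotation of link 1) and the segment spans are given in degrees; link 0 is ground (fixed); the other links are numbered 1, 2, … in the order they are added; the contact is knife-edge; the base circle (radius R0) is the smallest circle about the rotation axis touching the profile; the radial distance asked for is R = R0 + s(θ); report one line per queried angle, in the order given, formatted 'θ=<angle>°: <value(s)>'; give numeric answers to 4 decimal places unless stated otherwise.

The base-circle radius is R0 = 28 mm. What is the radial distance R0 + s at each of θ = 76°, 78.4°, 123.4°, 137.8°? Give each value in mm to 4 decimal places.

segment 1 (0° to 31.2°, cycloidal, h = 21) is passed completely: s = 0.0000 + (21) = 21.0000
segment 2 (31.2° to 70.8°, cycloidal, h = 12) is passed completely: s = 21.0000 + (12) = 33.0000
θ = 76° falls in segment 3 (70.8° to 167.7°, cycloidal, h = -23): β = 76 − 70.8 = 5.2°, B = 96.9°; Δs = -23·(0.0537 − sin(2π·0.0537)/(2π)) = -0.0233; s = 33.0000 − 0.0233 = 32.9767
θ = 78.4° falls in segment 3 (70.8° to 167.7°, cycloidal, h = -23): β = 78.4 − 70.8 = 7.6°, B = 96.9°; Δs = -23·(0.0784 − sin(2π·0.0784)/(2π)) = -0.0721; s = 33.0000 − 0.0721 = 32.9279
θ = 123.4° falls in segment 3 (70.8° to 167.7°, cycloidal, h = -23): β = 123.4 − 70.8 = 52.6°, B = 96.9°; Δs = -23·(0.5428 − sin(2π·0.5428)/(2π)) = -13.4582; s = 33.0000 − 13.4582 = 19.5418
θ = 137.8° falls in segment 3 (70.8° to 167.7°, cycloidal, h = -23): β = 137.8 − 70.8 = 67°, B = 96.9°; Δs = -23·(0.6914 − sin(2π·0.6914)/(2π)) = -19.3185; s = 33.0000 − 19.3185 = 13.6815
θ=76°: R = R0 + s = 28 + 32.9767 = 60.9767
θ=78.4°: R = R0 + s = 28 + 32.9279 = 60.9279
θ=123.4°: R = R0 + s = 28 + 19.5418 = 47.5418
θ=137.8°: R = R0 + s = 28 + 13.6815 = 41.6815

θ=76°: 60.9767
θ=78.4°: 60.9279
θ=123.4°: 47.5418
θ=137.8°: 41.6815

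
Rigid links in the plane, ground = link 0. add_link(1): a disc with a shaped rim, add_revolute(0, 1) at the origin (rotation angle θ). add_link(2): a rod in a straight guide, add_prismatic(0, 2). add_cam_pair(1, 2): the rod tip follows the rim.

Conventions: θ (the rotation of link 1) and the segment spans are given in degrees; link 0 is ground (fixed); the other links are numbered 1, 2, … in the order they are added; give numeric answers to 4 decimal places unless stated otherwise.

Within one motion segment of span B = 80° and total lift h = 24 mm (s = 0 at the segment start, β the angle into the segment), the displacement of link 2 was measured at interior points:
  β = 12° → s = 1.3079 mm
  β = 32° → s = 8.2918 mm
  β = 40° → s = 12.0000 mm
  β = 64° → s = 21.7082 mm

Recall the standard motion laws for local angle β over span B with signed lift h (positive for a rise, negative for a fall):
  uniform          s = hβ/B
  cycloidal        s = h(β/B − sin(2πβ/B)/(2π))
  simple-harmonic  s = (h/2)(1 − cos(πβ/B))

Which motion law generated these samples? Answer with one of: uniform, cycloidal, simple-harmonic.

candidates at β/B = r: uniform s = h·r (linear in β); cycloidal s = h·(r − sin(2πr)/(2π)); simple-harmonic s = (h/2)(1 − cos(πr))
β=12°: printed 1.3079 | uniform 3.6000, cycloidal 0.5098, simple-harmonic 1.3079
β=32°: printed 8.2918 | uniform 9.6000, cycloidal 7.3548, simple-harmonic 8.2918
β=40°: printed 12.0000 | uniform 12.0000, cycloidal 12.0000, simple-harmonic 12.0000
β=64°: printed 21.7082 | uniform 19.2000, cycloidal 22.8328, simple-harmonic 21.7082
only one law matches every sample → simple-harmonic

simple-harmonic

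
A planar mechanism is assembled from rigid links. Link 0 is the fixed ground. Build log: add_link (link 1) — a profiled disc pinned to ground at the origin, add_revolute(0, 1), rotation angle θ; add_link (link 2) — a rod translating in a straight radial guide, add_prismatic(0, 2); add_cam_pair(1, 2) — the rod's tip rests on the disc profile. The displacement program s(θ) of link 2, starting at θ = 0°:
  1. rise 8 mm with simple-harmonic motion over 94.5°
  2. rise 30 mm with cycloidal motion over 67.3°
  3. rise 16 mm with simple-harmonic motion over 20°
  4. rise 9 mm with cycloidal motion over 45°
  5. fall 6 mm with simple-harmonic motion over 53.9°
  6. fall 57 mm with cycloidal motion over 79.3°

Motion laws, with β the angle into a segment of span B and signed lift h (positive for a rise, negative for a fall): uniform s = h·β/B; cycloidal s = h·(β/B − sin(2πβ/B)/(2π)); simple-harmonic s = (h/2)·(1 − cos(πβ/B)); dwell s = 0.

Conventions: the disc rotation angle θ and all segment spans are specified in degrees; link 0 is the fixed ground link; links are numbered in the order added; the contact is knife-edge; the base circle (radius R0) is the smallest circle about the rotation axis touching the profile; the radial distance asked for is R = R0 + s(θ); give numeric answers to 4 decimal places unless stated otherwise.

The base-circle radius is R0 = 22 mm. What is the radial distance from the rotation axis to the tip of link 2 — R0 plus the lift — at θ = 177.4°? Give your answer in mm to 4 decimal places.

seg 1 [0°–94.5°] simple-harmonic, h=8: full span → s += 8 → s = 8.0000
seg 2 [94.5°–161.8°] cycloidal, h=30: full span → s += 30 → s = 38.0000
seg 3 [161.8°–181.8°] simple-harmonic, h=16: θ=177.4° here. β=15.6, B=20. 16/2·(1 − cos(π·0.7800)) = 14.1641 → s = 52.1641
R = R0 + s = 22 + 52.1641 = 74.1641

74.1641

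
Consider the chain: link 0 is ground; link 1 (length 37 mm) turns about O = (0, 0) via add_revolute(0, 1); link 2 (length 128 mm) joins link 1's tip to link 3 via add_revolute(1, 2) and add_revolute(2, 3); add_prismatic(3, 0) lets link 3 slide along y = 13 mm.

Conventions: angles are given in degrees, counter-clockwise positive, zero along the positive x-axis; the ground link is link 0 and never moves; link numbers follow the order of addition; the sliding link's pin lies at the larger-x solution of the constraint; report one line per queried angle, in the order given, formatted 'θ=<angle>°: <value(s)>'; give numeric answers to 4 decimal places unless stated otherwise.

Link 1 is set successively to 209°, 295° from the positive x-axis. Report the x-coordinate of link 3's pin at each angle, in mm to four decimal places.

geometry: r = 37 mm, L = 128 mm, e = 13 mm
θ=209°: crank pin P = (r cos θ, r sin θ) = (-32.360929, -17.937956)
θ=209°: h = r sin θ − e = -17.937956 − 13 = -30.937956
θ=209°: x = r cos θ + √(L² − h²) = -32.360929 + 124.204842 = 91.843913
θ=295°: crank pin P = (r cos θ, r sin θ) = (15.636876, -33.533388)
θ=295°: h = r sin θ − e = -33.533388 − 13 = -46.533388
θ=295°: x = r cos θ + √(L² − h²) = 15.636876 + 119.241955 = 134.878831

θ=209°: 91.8439
θ=295°: 134.8788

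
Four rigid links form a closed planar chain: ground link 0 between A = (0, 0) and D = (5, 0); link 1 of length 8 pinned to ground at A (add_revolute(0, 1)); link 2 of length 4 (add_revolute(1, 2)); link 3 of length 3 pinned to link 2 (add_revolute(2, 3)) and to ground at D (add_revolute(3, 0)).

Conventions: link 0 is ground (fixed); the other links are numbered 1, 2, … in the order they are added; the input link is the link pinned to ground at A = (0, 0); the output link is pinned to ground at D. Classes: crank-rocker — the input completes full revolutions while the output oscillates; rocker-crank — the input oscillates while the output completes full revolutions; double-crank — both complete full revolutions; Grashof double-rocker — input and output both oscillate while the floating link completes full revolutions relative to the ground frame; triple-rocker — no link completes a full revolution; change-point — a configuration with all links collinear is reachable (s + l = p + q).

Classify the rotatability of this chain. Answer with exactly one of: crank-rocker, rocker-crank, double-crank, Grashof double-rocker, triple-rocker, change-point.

lengths: ground=5, input=8, coupler=4, output=3
sorted: s=3 (shortest), l=8 (longest), p+q=9
s + l = 11 vs p + q = 9
s + l > p + q → non-Grashof → no link fully rotates → triple-rocker

triple-rocker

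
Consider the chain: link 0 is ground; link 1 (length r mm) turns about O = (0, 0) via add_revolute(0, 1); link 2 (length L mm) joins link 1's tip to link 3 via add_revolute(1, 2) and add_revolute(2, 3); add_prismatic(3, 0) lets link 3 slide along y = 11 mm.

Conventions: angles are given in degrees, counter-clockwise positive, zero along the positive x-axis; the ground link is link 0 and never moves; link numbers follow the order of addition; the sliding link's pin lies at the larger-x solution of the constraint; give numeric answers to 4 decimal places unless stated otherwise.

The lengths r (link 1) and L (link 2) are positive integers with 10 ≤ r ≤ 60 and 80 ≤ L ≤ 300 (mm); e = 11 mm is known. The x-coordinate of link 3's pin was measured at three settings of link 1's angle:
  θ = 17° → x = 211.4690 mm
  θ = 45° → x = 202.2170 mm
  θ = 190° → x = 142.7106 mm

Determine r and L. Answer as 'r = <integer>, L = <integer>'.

constraint per measurement: (x − r cos θ)² + (r sin θ − e)² = L²
subtracting the θ₁ and θ₂ equations cancels the r² and L² terms:
r = (x₁² − x₂²) / (2[(x₁cos θ₁ + e sin θ₁) − (x₂cos θ₂ + e sin θ₂)]) = 34.9998 → r = 35
L² = (x₁ − r cos θ₁)² + (r sin θ₁ − e)² = 31683.9950 → L = 178.0000 → L = 178
check at θ₃=190°: x = 142.7106 (printed 142.7106) ✓

r = 35, L = 178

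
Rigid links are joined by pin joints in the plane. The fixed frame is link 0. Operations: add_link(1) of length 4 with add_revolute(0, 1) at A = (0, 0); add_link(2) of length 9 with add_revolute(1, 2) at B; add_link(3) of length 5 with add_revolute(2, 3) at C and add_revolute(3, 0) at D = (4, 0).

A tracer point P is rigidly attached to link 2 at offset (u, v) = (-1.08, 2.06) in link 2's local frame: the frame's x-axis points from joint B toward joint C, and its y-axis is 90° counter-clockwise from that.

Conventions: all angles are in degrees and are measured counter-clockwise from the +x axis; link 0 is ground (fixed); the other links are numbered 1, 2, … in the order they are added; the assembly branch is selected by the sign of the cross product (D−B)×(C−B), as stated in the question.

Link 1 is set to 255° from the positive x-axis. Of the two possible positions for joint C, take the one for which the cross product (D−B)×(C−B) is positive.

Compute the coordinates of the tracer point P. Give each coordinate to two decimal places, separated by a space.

A=(0,0), D=(4.00,0)
B = A + 4.00·(cos255°, sin255°) = (-1.0353, -3.8637)
|BD| = 6.3468
circle(B,9.00) ∩ circle(D,5.00): a=7.5851, h=4.8443
  candidates: C₊=(2.0334,4.5970) cross=30.746; C₋=(7.9314,-3.0894) cross=-30.746
  branch + wants cross > 0 → take C=(2.0334,4.5970) (cross=30.746)
ex = (C−B)/|BC| = (0.3410,0.9401); ey = (-0.9401,0.3410)
P = B + -1.08·ex + 2.06·ey = (-3.3401,-4.1766)

-3.34 -4.18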